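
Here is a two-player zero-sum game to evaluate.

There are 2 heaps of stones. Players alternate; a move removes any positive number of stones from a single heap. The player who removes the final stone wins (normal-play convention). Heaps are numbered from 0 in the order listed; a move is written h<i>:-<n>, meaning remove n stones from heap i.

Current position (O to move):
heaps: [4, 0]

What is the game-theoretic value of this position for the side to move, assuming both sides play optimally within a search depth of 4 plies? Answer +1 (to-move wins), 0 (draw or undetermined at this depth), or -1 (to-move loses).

ply 1, O at (4,0) | h0:-1=-1→(3,0); h0:-2=-1→(2,0); h0:-3=-1→(1,0); h0:-4=+1→(0,0)*
ply 2: (0,0) is terminal -1 (X); from (4,0) depth 4

value((4,0), O) = +1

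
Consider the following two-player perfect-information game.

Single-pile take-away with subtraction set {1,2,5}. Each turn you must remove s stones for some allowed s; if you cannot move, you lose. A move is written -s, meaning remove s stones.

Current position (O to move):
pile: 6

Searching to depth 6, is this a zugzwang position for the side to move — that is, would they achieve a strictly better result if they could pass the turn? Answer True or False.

ply 1, O at 6 | -1=-1→5*; -2=-1→4; -5=-1→1
ply 2, X at 5 | -1=-1→4; -2=+1→3*; -5=+1→0
ply 3, O at 3 | -1=-1→2*; -2=-1→1
ply 4, X at 2 | -1=-1→1; -2=+1→0*
ply 5: 0 is terminal -1 (O); from 6 depth 6
pass branch (X moves first from the same position):
  | ply 1, X at 6 | -1=-1→5*; -2=-1→4; -5=-1→1
  | ply 2, O at 5 | -1=-1→4; -2=+1→3*; -5=+1→0
  | ply 3, X at 3 | -1=-1→2*; -2=-1→1
  | ply 4, O at 2 | -1=-1→1; -2=+1→0*
  | ply 5: 0 is terminal -1 (X); from 6 depth 6
O moving scores -1; O passing scores +1

zugzwang(6, O) = True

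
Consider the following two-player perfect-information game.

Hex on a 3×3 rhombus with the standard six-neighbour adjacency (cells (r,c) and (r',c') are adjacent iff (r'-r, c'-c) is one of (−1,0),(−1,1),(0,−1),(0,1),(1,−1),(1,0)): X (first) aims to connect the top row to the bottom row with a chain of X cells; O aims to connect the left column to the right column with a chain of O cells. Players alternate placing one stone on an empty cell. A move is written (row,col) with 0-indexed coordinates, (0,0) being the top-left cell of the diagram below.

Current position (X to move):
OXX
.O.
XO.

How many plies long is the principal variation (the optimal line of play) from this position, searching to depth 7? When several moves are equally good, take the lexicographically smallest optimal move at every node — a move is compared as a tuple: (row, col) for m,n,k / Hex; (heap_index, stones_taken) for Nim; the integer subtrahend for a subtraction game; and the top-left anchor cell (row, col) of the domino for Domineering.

PV length from [OXX/.O./XO.]: 1 ply

[OXX/.O./XO.] X move#1: (1,0):+1/OXX/XO./XO.*, (1,2):+1/OXX/.OX/XO., (2,2):+1/OXX/.O./XOX
[OXX/XO./XO.] end (terminal -1, O#2); searched OXX/.O./XO. to 7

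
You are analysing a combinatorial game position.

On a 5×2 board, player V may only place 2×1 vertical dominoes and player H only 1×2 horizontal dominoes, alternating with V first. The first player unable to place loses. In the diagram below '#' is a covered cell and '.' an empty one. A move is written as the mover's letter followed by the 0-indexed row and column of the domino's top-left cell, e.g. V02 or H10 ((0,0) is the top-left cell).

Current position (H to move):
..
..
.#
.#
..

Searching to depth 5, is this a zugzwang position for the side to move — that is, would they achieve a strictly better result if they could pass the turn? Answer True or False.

zugzwang(../../.#/.#/.., H) = False

[../../.#/.#/..] H move#1: H00:+1/##/../.#/.#/..*, H10:+1/../##/.#/.#/.., H40:-1/../../.#/.#/##
[##/../.#/.#/..] V move#2: V10:-1/##/#./##/.#/..*, V20:-1/##/../##/##/.., V30:-1/##/../.#/##/#.
[##/#./##/.#/..] H move#3: H40:+1/##/#./##/.#/##*
[##/#./##/.#/##] end (terminal -1, V#4); searched ../../.#/.#/.. to 5
pass branch (V moves first from the same position):
  | [../../.#/.#/..] V move#1: V00:+1/#./#./.#/.#/..*, V01:+1/.#/.#/.#/.#/.., V10:+1/../#./##/.#/.., V20:-1/../../##/##/.., V30:-1/../../.#/##/#.
  | [#./#./.#/.#/..] H move#2: H40:-1/#./#./.#/.#/##*
  | [#./#./.#/.#/##] V move#3: V01:+1/##/##/.#/.#/##*, V20:+1/#./#./##/##/##
  | [##/##/.#/.#/##] end (terminal -1, H#4); searched ../../.#/.#/.. to 5
H moving scores +1; H passing scores -1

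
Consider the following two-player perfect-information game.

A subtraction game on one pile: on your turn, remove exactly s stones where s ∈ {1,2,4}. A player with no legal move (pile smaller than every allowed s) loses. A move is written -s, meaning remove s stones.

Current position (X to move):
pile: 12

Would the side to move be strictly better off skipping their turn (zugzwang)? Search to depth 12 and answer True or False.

zugzwang(12, X) = True

p1 X@[12]: -1[11]-1* -2[10]-1 -4[8]-1
p2 O@[11]: -1[10]-1 -2[9]+1* -4[7]-1
p3 X@[9]: -1[8]-1* -2[7]-1 -4[5]-1
p4 O@[8]: -1[7]-1 -2[6]+1* -4[4]-1
p5 X@[6]: -1[5]-1* -2[4]-1 -4[2]-1
p6 O@[5]: -1[4]-1 -2[3]+1* -4[1]-1
p7 X@[3]: -1[2]-1* -2[1]-1
p8 O@[2]: -1[1]-1 -2[0]+1*
p9 X@[0] terminal -1; root [12] d12
suppose X passes — search the same position with O to move:
pass> p1 O@[12]: -1[11]-1* -2[10]-1 -4[8]-1
pass> p2 X@[11]: -1[10]-1 -2[9]+1* -4[7]-1
pass> p3 O@[9]: -1[8]-1* -2[7]-1 -4[5]-1
pass> p4 X@[8]: -1[7]-1 -2[6]+1* -4[4]-1
pass> p5 O@[6]: -1[5]-1* -2[4]-1 -4[2]-1
pass> p6 X@[5]: -1[4]-1 -2[3]+1* -4[1]-1
pass> p7 O@[3]: -1[2]-1* -2[1]-1
pass> p8 X@[2]: -1[1]-1 -2[0]+1*
pass> p9 O@[0] terminal -1; root [12] d12
for X: play -1, pass +1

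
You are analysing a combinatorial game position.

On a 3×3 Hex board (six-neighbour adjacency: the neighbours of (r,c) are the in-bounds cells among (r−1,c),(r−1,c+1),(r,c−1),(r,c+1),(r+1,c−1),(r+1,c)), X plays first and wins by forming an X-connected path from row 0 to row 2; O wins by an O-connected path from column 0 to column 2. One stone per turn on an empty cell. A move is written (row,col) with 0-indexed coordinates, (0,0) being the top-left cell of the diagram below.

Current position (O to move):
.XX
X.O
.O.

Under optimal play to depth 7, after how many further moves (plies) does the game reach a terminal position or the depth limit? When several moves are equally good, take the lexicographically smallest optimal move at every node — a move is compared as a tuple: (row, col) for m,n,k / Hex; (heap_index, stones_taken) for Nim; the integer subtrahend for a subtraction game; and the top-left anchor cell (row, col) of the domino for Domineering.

PV length from [.XX/X.O/.O.]: 1 ply

ply 1, O at .XX/X.O/.O. | (0,0)=-1→OXX/X.O/.O.; (1,1)=-1→.XX/XOO/.O.; (2,0)=+1→.XX/X.O/OO.*; (2,2)=-1→.XX/X.O/.OO
ply 2: .XX/X.O/OO. is terminal -1 (X); from .XX/X.O/.O. depth 7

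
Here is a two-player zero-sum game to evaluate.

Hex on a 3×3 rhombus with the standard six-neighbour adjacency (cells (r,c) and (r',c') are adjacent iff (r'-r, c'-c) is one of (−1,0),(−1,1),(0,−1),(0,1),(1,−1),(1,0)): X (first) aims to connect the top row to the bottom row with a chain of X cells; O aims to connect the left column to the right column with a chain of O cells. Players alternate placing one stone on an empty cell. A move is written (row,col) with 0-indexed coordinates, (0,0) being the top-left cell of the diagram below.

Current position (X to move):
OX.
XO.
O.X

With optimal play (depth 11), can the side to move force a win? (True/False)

X winning at [OX./XO./O.X]: False

[OX./XO./O.X] X move#1: (0,2):-1/OXX/XO./O.X*, (1,2):-1/OX./XOX/O.X, (2,1):-1/OX./XO./OXX
[OXX/XO./O.X] O move#2: (1,2):+1/OXX/XOO/O.X*, (2,1):-1/OXX/XO./OOX
[OXX/XOO/O.X] end (terminal -1, X#3); searched OX./XO./O.X to 11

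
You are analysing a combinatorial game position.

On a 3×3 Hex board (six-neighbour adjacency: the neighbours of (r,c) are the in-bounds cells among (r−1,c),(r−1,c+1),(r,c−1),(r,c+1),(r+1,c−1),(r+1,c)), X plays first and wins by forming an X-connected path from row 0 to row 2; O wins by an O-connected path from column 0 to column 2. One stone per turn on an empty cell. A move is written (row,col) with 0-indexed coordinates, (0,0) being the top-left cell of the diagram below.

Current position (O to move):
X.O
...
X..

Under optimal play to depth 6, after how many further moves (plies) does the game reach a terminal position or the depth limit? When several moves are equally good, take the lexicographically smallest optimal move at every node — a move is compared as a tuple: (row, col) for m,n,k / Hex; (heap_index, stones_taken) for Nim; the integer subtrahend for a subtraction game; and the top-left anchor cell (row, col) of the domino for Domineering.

p1 O@[X.O/.../X..]: (0,1)[XOO/.../X..]-1 (1,0)[X.O/O../X..]+1* (1,1)[X.O/.O./X..]-1 (1,2)[X.O/..O/X..]-1 (2,1)[X.O/.../XO.]-1 (2,2)[X.O/.../X.O]-1
p2 X@[X.O/O../X..]: (0,1)[XXO/O../X..]-1* (1,1)[X.O/OX./X..]-1 (1,2)[X.O/O.X/X..]-1 (2,1)[X.O/O../XX.]-1 (2,2)[X.O/O../X.X]-1
p3 O@[XXO/O../X..]: (1,1)[XXO/OO./X..]+1* (1,2)[XXO/O.O/X..]-1 (2,1)[XXO/O../XO.]-1 (2,2)[XXO/O../X.O]-1
p4 X@[XXO/OO./X..] terminal -1; root [X.O/.../X..] d6

PV length from [X.O/.../X..]: 3 plies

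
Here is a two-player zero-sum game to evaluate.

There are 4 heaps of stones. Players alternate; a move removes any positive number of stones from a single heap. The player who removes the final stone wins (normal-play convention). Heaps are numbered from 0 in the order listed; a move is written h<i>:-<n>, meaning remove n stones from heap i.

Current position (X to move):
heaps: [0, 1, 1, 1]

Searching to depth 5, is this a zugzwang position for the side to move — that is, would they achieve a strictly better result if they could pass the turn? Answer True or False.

[(0,1,1,1)] X move#1: h1:-1:+1/(0,0,1,1)*, h2:-1:+1/(0,1,0,1), h3:-1:+1/(0,1,1,0)
[(0,0,1,1)] O move#2: h2:-1:-1/(0,0,0,1)*, h3:-1:-1/(0,0,1,0)
[(0,0,0,1)] X move#3: h3:-1:+1/(0,0,0,0)*
[(0,0,0,0)] end (terminal -1, O#4); searched (0,1,1,1) to 5
pass branch (O moves first from the same position):
  | [(0,1,1,1)] O move#1: h1:-1:+1/(0,0,1,1)*, h2:-1:+1/(0,1,0,1), h3:-1:+1/(0,1,1,0)
  | [(0,0,1,1)] X move#2: h2:-1:-1/(0,0,0,1)*, h3:-1:-1/(0,0,1,0)
  | [(0,0,0,1)] O move#3: h3:-1:+1/(0,0,0,0)*
  | [(0,0,0,0)] end (terminal -1, X#4); searched (0,1,1,1) to 5
X moving scores +1; X passing scores -1

zugzwang((0,1,1,1), X) = False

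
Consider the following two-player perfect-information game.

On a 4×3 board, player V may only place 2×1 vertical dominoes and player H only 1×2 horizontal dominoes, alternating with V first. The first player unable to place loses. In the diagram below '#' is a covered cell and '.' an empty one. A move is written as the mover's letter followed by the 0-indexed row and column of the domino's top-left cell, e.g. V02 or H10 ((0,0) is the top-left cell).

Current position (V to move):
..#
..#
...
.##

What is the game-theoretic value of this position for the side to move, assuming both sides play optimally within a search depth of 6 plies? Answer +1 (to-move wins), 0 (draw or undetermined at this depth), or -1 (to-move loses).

ply 1, V at ..#/..#/.../.## | V00=+1→#.#/#.#/.../.##*; V01=+1→.##/.##/.../.##; V10=+1→..#/#.#/#../.##; V11=+1→..#/.##/.#./.##; V20=-1→..#/..#/#../###
ply 2, H at #.#/#.#/.../.## | H20=-1→#.#/#.#/##./.##*; H21=-1→#.#/#.#/.##/.##
ply 3, V at #.#/#.#/##./.## | V01=+1→###/###/##./.##*
ply 4: ###/###/##./.## is terminal -1 (H); from ..#/..#/.../.## depth 6

value(..#/..#/.../.##, V) = +1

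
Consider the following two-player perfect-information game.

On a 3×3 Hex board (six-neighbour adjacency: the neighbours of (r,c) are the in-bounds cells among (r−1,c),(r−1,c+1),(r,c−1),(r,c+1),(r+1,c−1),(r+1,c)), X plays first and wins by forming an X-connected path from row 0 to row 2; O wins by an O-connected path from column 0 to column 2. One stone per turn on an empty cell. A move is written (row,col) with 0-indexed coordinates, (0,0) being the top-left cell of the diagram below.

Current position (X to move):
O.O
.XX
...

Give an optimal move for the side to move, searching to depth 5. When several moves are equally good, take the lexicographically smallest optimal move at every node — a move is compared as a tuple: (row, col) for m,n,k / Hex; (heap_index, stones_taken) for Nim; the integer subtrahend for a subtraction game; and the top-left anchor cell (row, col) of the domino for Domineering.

X's best at [O.O/.XX/...]: (0,1)

ply 1, X at O.O/.XX/... | (0,1)=+1→OXO/.XX/...*; (1,0)=-1→O.O/XXX/...; (2,0)=-1→O.O/.XX/X..; (2,1)=-1→O.O/.XX/.X.; (2,2)=-1→O.O/.XX/..X
ply 2, O at OXO/.XX/... | (1,0)=-1→OXO/OXX/...*; (2,0)=-1→OXO/.XX/O..; (2,1)=-1→OXO/.XX/.O.; (2,2)=-1→OXO/.XX/..O
ply 3, X at OXO/OXX/... | (2,0)=+1→OXO/OXX/X..*; (2,1)=+1→OXO/OXX/.X.; (2,2)=+1→OXO/OXX/..X
ply 4: OXO/OXX/X.. is terminal -1 (O); from O.O/.XX/... depth 5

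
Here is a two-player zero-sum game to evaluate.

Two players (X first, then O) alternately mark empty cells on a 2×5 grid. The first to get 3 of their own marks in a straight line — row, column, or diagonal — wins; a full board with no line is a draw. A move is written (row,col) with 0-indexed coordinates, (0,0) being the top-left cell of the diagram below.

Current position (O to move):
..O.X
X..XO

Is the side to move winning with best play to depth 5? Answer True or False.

[..O.X/X..XO] O move#1: (0,0):+0/O.O.X/X..XO, (0,1):+1/.OO.X/X..XO*, (0,3):+0/..OOX/X..XO, (1,1):+0/..O.X/XO.XO, (1,2):+0/..O.X/X.OXO
[.OO.X/X..XO] X move#2: (0,0):-1/XOO.X/X..XO*, (0,3):-1/.OOXX/X..XO, (1,1):-1/.OO.X/XX.XO, (1,2):-1/.OO.X/X.XXO
[XOO.X/X..XO] O move#3: (0,3):+1/XOOOX/X..XO*, (1,1):+0/XOO.X/XO.XO, (1,2):+0/XOO.X/X.OXO
[XOOOX/X..XO] end (terminal -1, X#4); searched ..O.X/X..XO to 5

O winning at [..O.X/X..XO]: True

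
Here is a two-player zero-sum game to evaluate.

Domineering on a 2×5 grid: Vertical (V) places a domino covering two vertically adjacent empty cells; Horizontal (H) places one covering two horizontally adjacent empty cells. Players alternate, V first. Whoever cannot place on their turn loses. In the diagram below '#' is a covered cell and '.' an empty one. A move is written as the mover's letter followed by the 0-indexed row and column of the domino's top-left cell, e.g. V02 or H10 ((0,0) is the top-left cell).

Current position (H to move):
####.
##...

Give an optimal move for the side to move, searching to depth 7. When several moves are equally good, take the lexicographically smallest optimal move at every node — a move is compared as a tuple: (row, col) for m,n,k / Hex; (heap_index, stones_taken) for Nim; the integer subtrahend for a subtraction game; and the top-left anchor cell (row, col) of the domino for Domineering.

H's best at [####./##...]: H13

p1 H@[####./##...]: H12[####./####.]-1 H13[####./##.##]+1*
p2 V@[####./##.##] terminal -1; root [####./##...] d7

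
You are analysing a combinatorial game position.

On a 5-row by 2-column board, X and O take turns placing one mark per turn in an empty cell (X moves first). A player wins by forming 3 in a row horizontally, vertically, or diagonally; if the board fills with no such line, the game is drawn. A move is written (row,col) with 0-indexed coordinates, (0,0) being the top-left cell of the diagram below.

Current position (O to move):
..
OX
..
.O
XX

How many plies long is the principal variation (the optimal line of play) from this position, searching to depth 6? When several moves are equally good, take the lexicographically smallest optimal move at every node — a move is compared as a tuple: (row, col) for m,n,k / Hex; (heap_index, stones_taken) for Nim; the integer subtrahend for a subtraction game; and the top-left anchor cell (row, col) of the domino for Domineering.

p1 O@[../OX/../.O/XX]: (0,0)[O./OX/../.O/XX]+0 (0,1)[.O/OX/../.O/XX]+0 (2,0)[../OX/O./.O/XX]+1* (2,1)[../OX/.O/.O/XX]+0 (3,0)[../OX/../OO/XX]+0
p2 X@[../OX/O./.O/XX]: (0,0)[X./OX/O./.O/XX]-1* (0,1)[.X/OX/O./.O/XX]-1 (2,1)[../OX/OX/.O/XX]-1 (3,0)[../OX/O./XO/XX]-1
p3 O@[X./OX/O./.O/XX]: (0,1)[XO/OX/O./.O/XX]+0 (2,1)[X./OX/OO/.O/XX]+0 (3,0)[X./OX/O./OO/XX]+1*
p4 X@[X./OX/O./OO/XX] terminal -1; root [../OX/../.O/XX] d6

PV length from [../OX/../.O/XX]: 3 plies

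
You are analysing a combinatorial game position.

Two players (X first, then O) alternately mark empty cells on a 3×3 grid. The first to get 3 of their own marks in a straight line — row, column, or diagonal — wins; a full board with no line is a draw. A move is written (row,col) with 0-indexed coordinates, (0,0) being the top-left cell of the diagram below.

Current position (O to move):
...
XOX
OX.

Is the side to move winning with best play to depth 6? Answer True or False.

O winning at [.../XOX/OX.]: True

[.../XOX/OX.] O move#1: (0,0):+1/O../XOX/OX.*, (0,1):+0/.O./XOX/OX., (0,2):+1/..O/XOX/OX., (2,2):+1/.../XOX/OXO
[O../XOX/OX.] X move#2: (0,1):-1/OX./XOX/OX.*, (0,2):-1/O.X/XOX/OX., (2,2):-1/O../XOX/OXX
[OX./XOX/OX.] O move#3: (0,2):+1/OXO/XOX/OX.*, (2,2):+1/OX./XOX/OXO
[OXO/XOX/OX.] end (terminal -1, X#4); searched .../XOX/OX. to 6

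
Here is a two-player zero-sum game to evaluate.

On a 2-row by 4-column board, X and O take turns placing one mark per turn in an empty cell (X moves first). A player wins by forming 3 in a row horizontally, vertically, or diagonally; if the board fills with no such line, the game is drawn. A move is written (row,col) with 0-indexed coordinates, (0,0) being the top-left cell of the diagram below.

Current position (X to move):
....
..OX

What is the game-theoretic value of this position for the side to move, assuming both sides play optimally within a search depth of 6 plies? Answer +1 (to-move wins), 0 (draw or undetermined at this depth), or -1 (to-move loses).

value(..../..OX, X) = 0

p1 X@[..../..OX]: (0,0)[X.../..OX]+0* (0,1)[.X../..OX]+0 (0,2)[..X./..OX]+0 (0,3)[...X/..OX]+0 (1,0)[..../X.OX]+0 (1,1)[..../.XOX]+0
p2 O@[X.../..OX]: (0,1)[XO../..OX]+0* (0,2)[X.O./..OX]+0 (0,3)[X..O/..OX]+0 (1,0)[X.../O.OX]+0 (1,1)[X.../.OOX]+0
p3 X@[XO../..OX]: (0,2)[XOX./..OX]+0* (0,3)[XO.X/..OX]+0 (1,0)[XO../X.OX]+0 (1,1)[XO../.XOX]+0
p4 O@[XOX./..OX]: (0,3)[XOXO/..OX]+0* (1,0)[XOX./O.OX]+0 (1,1)[XOX./.OOX]+0
p5 X@[XOXO/..OX]: (1,0)[XOXO/X.OX]+0* (1,1)[XOXO/.XOX]+0
p6 O@[XOXO/X.OX]: (1,1)[XOXO/XOOX]+0*
p7 X@[XOXO/XOOX] terminal +0; root [..../..OX] d6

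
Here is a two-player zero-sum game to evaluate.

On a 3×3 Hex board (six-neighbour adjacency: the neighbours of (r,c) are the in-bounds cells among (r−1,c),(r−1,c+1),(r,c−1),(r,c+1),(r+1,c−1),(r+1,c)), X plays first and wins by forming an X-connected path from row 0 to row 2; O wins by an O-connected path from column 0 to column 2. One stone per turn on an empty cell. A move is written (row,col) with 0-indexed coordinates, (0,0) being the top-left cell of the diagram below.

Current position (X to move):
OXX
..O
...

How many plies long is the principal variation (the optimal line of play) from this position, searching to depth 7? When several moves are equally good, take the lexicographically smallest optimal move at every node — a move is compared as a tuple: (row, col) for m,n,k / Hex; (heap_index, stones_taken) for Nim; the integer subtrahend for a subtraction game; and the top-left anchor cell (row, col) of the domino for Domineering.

PV length from [OXX/..O/...]: 3 plies

p1 X@[OXX/..O/...]: (1,0)[OXX/X.O/...]-1 (1,1)[OXX/.XO/...]+1* (2,0)[OXX/..O/X..]+1 (2,1)[OXX/..O/.X.]-1 (2,2)[OXX/..O/..X]-1
p2 O@[OXX/.XO/...]: (1,0)[OXX/OXO/...]-1* (2,0)[OXX/.XO/O..]-1 (2,1)[OXX/.XO/.O.]-1 (2,2)[OXX/.XO/..O]-1
p3 X@[OXX/OXO/...]: (2,0)[OXX/OXO/X..]+1* (2,1)[OXX/OXO/.X.]+1 (2,2)[OXX/OXO/..X]+1
p4 O@[OXX/OXO/X..] terminal -1; root [OXX/..O/...] d7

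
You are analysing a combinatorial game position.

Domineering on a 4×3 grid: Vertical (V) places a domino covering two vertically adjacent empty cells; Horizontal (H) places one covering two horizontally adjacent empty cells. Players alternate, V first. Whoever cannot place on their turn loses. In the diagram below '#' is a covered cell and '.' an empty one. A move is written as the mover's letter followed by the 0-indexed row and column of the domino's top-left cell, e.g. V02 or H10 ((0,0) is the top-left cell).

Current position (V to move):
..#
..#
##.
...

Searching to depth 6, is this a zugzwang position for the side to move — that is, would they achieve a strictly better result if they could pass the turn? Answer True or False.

zugzwang(..#/..#/##./..., V) = False

ply 1, V at ..#/..#/##./... | V00=+1→#.#/#.#/##./...*; V01=+1→.##/.##/##./...; V22=-1→..#/..#/###/..#
ply 2, H at #.#/#.#/##./... | H30=-1→#.#/#.#/##./##.*; H31=-1→#.#/#.#/##./.##
ply 3, V at #.#/#.#/##./##. | V01=+1→###/###/##./##.*; V22=+1→#.#/#.#/###/###
ply 4: ###/###/##./##. is terminal -1 (H); from ..#/..#/##./... depth 6
suppose V passes — search the same position with H to move:
pass> ply 1, H at ..#/..#/##./... | H00=+1→###/..#/##./...*; H10=+1→..#/###/##./...; H30=-1→..#/..#/##./##.; H31=-1→..#/..#/##./.##
pass> ply 2, V at ###/..#/##./... | V22=-1→###/..#/###/..#*
pass> ply 3, H at ###/..#/###/..# | H10=+1→###/###/###/..#*; H30=+1→###/..#/###/###
pass> ply 4: ###/###/###/..# is terminal -1 (V); from ..#/..#/##./... depth 6
for V: play +1, pass -1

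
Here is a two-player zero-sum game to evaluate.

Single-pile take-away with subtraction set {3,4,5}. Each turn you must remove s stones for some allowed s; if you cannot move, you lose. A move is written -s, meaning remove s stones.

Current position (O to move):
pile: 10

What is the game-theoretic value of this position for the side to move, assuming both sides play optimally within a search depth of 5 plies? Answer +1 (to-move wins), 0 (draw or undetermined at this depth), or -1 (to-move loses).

value(10, O) = -1

p1 O@[10]: -3[7]-1* -4[6]-1 -5[5]-1
p2 X@[7]: -3[4]-1 -4[3]-1 -5[2]+1*
p3 O@[2] terminal -1; root [10] d5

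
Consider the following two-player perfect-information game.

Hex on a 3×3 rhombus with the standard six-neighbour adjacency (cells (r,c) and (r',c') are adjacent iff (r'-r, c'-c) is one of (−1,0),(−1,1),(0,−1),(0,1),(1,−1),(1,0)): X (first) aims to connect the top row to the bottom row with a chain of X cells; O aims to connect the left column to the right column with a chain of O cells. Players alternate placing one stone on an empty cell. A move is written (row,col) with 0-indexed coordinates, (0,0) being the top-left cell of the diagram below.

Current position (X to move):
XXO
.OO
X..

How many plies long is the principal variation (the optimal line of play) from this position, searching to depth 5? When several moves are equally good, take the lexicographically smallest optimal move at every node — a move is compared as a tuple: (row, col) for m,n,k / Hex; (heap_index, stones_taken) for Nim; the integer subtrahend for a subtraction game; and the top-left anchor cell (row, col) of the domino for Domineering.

PV length from [XXO/.OO/X..]: 1 ply

p1 X@[XXO/.OO/X..]: (1,0)[XXO/XOO/X..]+1* (2,1)[XXO/.OO/XX.]-1 (2,2)[XXO/.OO/X.X]-1
p2 O@[XXO/XOO/X..] terminal -1; root [XXO/.OO/X..] d5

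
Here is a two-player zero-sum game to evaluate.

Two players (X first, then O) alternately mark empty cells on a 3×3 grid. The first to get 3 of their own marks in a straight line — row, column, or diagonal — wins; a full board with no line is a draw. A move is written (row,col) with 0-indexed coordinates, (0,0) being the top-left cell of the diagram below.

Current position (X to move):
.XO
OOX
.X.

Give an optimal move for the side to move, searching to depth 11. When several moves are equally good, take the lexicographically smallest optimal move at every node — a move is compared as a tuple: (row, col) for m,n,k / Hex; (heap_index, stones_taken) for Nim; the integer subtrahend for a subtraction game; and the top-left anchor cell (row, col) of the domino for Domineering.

p1 X@[.XO/OOX/.X.]: (0,0)[XXO/OOX/.X.]-1 (2,0)[.XO/OOX/XX.]+0* (2,2)[.XO/OOX/.XX]-1
p2 O@[.XO/OOX/XX.]: (0,0)[OXO/OOX/XX.]-1 (2,2)[.XO/OOX/XXO]+0*
p3 X@[.XO/OOX/XXO]: (0,0)[XXO/OOX/XXO]+0*
p4 O@[XXO/OOX/XXO] terminal +0; root [.XO/OOX/.X.] d11

X's best at [.XO/OOX/.X.]: (2,0)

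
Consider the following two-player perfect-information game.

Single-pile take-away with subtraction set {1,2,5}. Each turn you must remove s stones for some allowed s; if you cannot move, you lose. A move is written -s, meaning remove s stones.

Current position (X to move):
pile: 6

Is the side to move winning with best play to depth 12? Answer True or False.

ply 1, X at 6 | -1=-1→5*; -2=-1→4; -5=-1→1
ply 2, O at 5 | -1=-1→4; -2=+1→3*; -5=+1→0
ply 3, X at 3 | -1=-1→2*; -2=-1→1
ply 4, O at 2 | -1=-1→1; -2=+1→0*
ply 5: 0 is terminal -1 (X); from 6 depth 12

X winning at [6]: False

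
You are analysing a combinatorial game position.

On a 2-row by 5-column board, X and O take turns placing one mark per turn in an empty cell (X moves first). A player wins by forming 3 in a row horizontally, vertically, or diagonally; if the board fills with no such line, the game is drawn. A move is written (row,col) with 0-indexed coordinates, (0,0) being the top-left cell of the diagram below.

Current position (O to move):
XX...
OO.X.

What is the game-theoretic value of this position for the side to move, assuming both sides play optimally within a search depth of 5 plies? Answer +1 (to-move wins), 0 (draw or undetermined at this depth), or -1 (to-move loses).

ply 1, O at XX.../OO.X. | (0,2)=+0→XXO../OO.X.; (0,3)=-1→XX.O./OO.X.; (0,4)=-1→XX..O/OO.X.; (1,2)=+1→XX.../OOOX.*; (1,4)=-1→XX.../OO.XO
ply 2: XX.../OOOX. is terminal -1 (X); from XX.../OO.X. depth 5

value(XX.../OO.X., O) = +1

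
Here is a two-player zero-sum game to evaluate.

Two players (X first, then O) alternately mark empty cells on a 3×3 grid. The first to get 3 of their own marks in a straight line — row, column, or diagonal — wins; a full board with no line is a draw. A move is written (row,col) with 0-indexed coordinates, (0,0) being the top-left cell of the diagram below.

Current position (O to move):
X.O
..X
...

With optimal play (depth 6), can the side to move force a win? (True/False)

ply 1, O at X.O/..X/... | (0,1)=-1→XOO/..X/...; (1,0)=+0→X.O/O.X/...*; (1,1)=+0→X.O/.OX/...; (2,0)=-1→X.O/..X/O..; (2,1)=-1→X.O/..X/.O.; (2,2)=-1→X.O/..X/..O
ply 2, X at X.O/O.X/... | (0,1)=+0→XXO/O.X/...*; (1,1)=+0→X.O/OXX/...; (2,0)=+0→X.O/O.X/X..; (2,1)=+0→X.O/O.X/.X.; (2,2)=+0→X.O/O.X/..X
ply 3, O at XXO/O.X/... | (1,1)=+0→XXO/OOX/...*; (2,0)=-1→XXO/O.X/O..; (2,1)=+0→XXO/O.X/.O.; (2,2)=+0→XXO/O.X/..O
ply 4, X at XXO/OOX/... | (2,0)=+0→XXO/OOX/X..*; (2,1)=-1→XXO/OOX/.X.; (2,2)=-1→XXO/OOX/..X
ply 5, O at XXO/OOX/X.. | (2,1)=+0→XXO/OOX/XO.*; (2,2)=+0→XXO/OOX/X.O
ply 6, X at XXO/OOX/XO. | (2,2)=+0→XXO/OOX/XOX*
ply 7: XXO/OOX/XOX is terminal +0 (O); from X.O/..X/... depth 6

O winning at [X.O/..X/...]: False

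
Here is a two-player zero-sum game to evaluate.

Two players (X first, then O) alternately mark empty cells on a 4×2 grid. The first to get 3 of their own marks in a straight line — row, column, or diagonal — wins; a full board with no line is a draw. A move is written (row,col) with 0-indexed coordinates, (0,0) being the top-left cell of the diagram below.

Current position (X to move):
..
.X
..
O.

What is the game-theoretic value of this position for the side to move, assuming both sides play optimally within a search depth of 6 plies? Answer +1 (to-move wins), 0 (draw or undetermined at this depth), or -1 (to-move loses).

[../.X/../O.] X move#1: (0,0):+0/X./.X/../O., (0,1):+0/.X/.X/../O., (1,0):+0/../XX/../O., (2,0):+0/../.X/X./O., (2,1):+1/../.X/.X/O.*, (3,1):+0/../.X/../OX
[../.X/.X/O.] O move#2: (0,0):-1/O./.X/.X/O.*, (0,1):-1/.O/.X/.X/O., (1,0):-1/../OX/.X/O., (2,0):-1/../.X/OX/O., (3,1):-1/../.X/.X/OO
[O./.X/.X/O.] X move#3: (0,1):+1/OX/.X/.X/O.*, (1,0):+1/O./XX/.X/O., (2,0):+1/O./.X/XX/O., (3,1):+1/O./.X/.X/OX
[OX/.X/.X/O.] end (terminal -1, O#4); searched ../.X/../O. to 6

value(../.X/../O., X) = +1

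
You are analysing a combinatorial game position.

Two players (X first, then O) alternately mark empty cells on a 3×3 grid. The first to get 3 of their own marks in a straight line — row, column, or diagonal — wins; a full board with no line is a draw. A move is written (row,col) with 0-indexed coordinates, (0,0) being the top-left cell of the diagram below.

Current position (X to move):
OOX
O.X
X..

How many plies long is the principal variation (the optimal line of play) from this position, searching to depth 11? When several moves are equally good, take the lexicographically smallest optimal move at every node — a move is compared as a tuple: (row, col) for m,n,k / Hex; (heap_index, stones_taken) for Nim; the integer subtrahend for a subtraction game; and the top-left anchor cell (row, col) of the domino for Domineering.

ply 1, X at OOX/O.X/X.. | (1,1)=+1→OOX/OXX/X..*; (2,1)=+1→OOX/O.X/XX.; (2,2)=+1→OOX/O.X/X.X
ply 2: OOX/OXX/X.. is terminal -1 (O); from OOX/O.X/X.. depth 11

PV length from [OOX/O.X/X..]: 1 ply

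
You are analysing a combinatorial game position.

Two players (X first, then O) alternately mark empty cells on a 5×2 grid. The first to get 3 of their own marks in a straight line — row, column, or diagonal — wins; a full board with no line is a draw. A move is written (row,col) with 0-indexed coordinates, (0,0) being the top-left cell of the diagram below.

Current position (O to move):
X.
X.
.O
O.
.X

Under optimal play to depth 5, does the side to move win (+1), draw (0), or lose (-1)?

value(X./X./.O/O./.X, O) = +1

ply 1, O at X./X./.O/O./.X | (0,1)=-1→XO/X./.O/O./.X; (1,1)=-1→X./XO/.O/O./.X; (2,0)=+1→X./X./OO/O./.X*; (3,1)=-1→X./X./.O/OO/.X; (4,0)=-1→X./X./.O/O./OX
ply 2, X at X./X./OO/O./.X | (0,1)=-1→XX/X./OO/O./.X*; (1,1)=-1→X./XX/OO/O./.X; (3,1)=-1→X./X./OO/OX/.X; (4,0)=-1→X./X./OO/O./XX
ply 3, O at XX/X./OO/O./.X | (1,1)=+1→XX/XO/OO/O./.X*; (3,1)=+1→XX/X./OO/OO/.X; (4,0)=+1→XX/X./OO/O./OX
ply 4, X at XX/XO/OO/O./.X | (3,1)=-1→XX/XO/OO/OX/.X*; (4,0)=-1→XX/XO/OO/O./XX
ply 5, O at XX/XO/OO/OX/.X | (4,0)=+1→XX/XO/OO/OX/OX*
ply 6: XX/XO/OO/OX/OX is terminal -1 (X); from X./X./.O/O./.X depth 5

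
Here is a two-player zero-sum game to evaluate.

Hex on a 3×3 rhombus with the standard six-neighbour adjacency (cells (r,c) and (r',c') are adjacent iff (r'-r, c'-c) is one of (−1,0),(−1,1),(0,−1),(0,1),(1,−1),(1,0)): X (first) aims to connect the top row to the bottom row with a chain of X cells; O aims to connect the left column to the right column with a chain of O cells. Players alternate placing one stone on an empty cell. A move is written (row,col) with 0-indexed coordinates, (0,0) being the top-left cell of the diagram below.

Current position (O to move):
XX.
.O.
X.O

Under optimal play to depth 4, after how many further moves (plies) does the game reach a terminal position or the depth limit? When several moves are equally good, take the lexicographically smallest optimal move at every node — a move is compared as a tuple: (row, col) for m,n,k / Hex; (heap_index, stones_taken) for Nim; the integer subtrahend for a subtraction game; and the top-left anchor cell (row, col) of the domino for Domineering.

[XX./.O./X.O] O move#1: (0,2):-1/XXO/.O./X.O, (1,0):+1/XX./OO./X.O*, (1,2):-1/XX./.OO/X.O, (2,1):-1/XX./.O./XOO
[XX./OO./X.O] X move#2: (0,2):-1/XXX/OO./X.O*, (1,2):-1/XX./OOX/X.O, (2,1):-1/XX./OO./XXO
[XXX/OO./X.O] O move#3: (1,2):+1/XXX/OOO/X.O*, (2,1):+1/XXX/OO./XOO
[XXX/OOO/X.O] end (terminal -1, X#4); searched XX./.O./X.O to 4

PV length from [XX./.O./X.O]: 3 plies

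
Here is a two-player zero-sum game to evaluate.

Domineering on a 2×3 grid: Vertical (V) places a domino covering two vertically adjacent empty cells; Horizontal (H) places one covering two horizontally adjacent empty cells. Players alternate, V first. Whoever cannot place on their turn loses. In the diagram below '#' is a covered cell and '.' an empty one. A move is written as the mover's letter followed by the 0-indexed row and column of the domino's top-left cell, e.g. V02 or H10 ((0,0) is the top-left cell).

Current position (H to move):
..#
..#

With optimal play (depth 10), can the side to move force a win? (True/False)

[..#/..#] H move#1: H00:+1/###/..#*, H10:+1/..#/###
[###/..#] end (terminal -1, V#2); searched ..#/..# to 10

H winning at [..#/..#]: True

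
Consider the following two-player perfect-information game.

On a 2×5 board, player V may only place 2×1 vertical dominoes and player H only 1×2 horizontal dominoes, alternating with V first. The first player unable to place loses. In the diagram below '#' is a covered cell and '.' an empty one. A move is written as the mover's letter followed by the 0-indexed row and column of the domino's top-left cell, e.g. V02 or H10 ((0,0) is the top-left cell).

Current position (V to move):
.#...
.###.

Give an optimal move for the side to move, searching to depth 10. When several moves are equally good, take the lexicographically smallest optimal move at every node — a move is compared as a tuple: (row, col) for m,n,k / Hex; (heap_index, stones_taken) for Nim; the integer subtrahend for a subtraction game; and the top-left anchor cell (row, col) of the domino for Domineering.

V's best at [.#.../.###.]: V04

p1 V@[.#.../.###.]: V00[##.../####.]-1 V04[.#..#/.####]+1*
p2 H@[.#..#/.####]: H02[.####/.####]-1*
p3 V@[.####/.####]: V00[#####/#####]+1*
p4 H@[#####/#####] terminal -1; root [.#.../.###.] d10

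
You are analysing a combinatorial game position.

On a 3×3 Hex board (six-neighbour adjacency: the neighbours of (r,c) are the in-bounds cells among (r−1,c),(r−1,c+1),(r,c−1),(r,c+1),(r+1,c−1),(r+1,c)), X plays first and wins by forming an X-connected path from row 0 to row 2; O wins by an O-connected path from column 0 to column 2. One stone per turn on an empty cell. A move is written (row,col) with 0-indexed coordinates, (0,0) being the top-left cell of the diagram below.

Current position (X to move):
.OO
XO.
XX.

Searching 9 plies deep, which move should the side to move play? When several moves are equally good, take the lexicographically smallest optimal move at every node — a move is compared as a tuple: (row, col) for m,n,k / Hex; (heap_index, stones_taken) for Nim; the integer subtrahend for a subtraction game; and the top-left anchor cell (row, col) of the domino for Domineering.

[.OO/XO./XX.] X move#1: (0,0):+1/XOO/XO./XX.*, (1,2):-1/.OO/XOX/XX., (2,2):-1/.OO/XO./XXX
[XOO/XO./XX.] end (terminal -1, O#2); searched .OO/XO./XX. to 9

X's best at [.OO/XO./XX.]: (0,0)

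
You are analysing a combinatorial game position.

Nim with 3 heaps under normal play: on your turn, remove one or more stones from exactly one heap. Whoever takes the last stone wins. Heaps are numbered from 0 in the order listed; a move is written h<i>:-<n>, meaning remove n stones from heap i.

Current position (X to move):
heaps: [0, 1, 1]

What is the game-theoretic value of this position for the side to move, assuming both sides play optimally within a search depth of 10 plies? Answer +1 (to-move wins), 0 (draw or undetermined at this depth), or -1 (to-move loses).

p1 X@[(0,1,1)]: h1:-1[(0,0,1)]-1* h2:-1[(0,1,0)]-1
p2 O@[(0,0,1)]: h2:-1[(0,0,0)]+1*
p3 X@[(0,0,0)] terminal -1; root [(0,1,1)] d10

value((0,1,1), X) = -1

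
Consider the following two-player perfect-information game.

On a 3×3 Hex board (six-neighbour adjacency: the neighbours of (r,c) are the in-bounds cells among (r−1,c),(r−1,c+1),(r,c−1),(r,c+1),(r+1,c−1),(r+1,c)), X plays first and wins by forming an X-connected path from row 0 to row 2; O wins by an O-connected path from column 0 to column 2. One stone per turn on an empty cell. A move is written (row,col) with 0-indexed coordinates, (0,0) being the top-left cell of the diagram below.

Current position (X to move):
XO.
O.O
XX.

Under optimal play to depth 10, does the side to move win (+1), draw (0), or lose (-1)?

ply 1, X at XO./O.O/XX. | (0,2)=-1→XOX/O.O/XX.*; (1,1)=-1→XO./OXO/XX.; (2,2)=-1→XO./O.O/XXX
ply 2, O at XOX/O.O/XX. | (1,1)=+1→XOX/OOO/XX.*; (2,2)=-1→XOX/O.O/XXO
ply 3: XOX/OOO/XX. is terminal -1 (X); from XO./O.O/XX. depth 10

value(XO./O.O/XX., X) = -1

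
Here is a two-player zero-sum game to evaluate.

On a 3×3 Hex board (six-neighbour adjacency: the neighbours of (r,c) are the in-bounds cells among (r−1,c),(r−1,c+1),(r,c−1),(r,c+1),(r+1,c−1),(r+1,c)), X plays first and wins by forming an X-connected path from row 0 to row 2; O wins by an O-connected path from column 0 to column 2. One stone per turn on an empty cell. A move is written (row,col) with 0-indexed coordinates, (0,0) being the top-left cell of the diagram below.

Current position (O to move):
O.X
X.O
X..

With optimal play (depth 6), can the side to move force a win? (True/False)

O winning at [O.X/X.O/X..]: False

ply 1, O at O.X/X.O/X.. | (0,1)=-1→OOX/X.O/X..*; (1,1)=-1→O.X/XOO/X..; (2,1)=-1→O.X/X.O/XO.; (2,2)=-1→O.X/X.O/X.O
ply 2, X at OOX/X.O/X.. | (1,1)=+1→OOX/XXO/X..*; (2,1)=-1→OOX/X.O/XX.; (2,2)=-1→OOX/X.O/X.X
ply 3: OOX/XXO/X.. is terminal -1 (O); from O.X/X.O/X.. depth 6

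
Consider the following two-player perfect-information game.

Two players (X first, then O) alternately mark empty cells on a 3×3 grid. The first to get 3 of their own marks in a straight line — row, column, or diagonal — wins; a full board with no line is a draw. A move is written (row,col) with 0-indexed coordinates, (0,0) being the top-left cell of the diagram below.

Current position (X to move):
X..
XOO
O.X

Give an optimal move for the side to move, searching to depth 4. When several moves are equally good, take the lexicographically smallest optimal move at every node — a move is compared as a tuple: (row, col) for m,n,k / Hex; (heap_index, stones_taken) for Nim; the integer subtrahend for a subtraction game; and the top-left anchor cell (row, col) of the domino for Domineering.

[X../XOO/O.X] X move#1: (0,1):-1/XX./XOO/O.X, (0,2):+0/X.X/XOO/O.X*, (2,1):-1/X../XOO/OXX
[X.X/XOO/O.X] O move#2: (0,1):+0/XOX/XOO/O.X*, (2,1):-1/X.X/XOO/OOX
[XOX/XOO/O.X] X move#3: (2,1):+0/XOX/XOO/OXX*
[XOX/XOO/OXX] end (terminal +0, O#4); searched X../XOO/O.X to 4

X's best at [X../XOO/O.X]: (0,2)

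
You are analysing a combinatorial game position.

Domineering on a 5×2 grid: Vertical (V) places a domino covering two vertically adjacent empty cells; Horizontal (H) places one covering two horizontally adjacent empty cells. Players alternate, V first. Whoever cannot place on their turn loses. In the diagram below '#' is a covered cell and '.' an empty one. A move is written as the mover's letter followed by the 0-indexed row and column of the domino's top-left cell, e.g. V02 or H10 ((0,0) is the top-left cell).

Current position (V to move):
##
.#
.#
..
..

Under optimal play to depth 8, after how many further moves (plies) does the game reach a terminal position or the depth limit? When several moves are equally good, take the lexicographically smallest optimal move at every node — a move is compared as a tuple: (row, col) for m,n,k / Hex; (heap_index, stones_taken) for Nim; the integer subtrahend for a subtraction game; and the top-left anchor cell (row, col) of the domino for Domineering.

PV length from [##/.#/.#/../..]: 1 ply

[##/.#/.#/../..] V move#1: V10:-1/##/##/##/../.., V20:-1/##/.#/##/#./.., V30:+1/##/.#/.#/#./#.*, V31:+1/##/.#/.#/.#/.#
[##/.#/.#/#./#.] end (terminal -1, H#2); searched ##/.#/.#/../.. to 8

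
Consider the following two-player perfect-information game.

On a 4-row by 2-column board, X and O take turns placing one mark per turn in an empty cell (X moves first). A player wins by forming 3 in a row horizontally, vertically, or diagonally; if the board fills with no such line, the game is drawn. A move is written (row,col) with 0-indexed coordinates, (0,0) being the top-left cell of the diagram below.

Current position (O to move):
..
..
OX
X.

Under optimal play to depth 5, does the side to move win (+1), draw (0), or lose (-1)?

value(../../OX/X., O) = 0

[../../OX/X.] O move#1: (0,0):+0/O./../OX/X.*, (0,1):+0/.O/../OX/X., (1,0):+0/../O./OX/X., (1,1):+0/../.O/OX/X., (3,1):+0/../../OX/XO
[O./../OX/X.] X move#2: (0,1):-1/OX/../OX/X., (1,0):+0/O./X./OX/X.*, (1,1):-1/O./.X/OX/X., (3,1):-1/O./../OX/XX
[O./X./OX/X.] O move#3: (0,1):+0/OO/X./OX/X.*, (1,1):+0/O./XO/OX/X., (3,1):+0/O./X./OX/XO
[OO/X./OX/X.] X move#4: (1,1):+0/OO/XX/OX/X.*, (3,1):+0/OO/X./OX/XX
[OO/XX/OX/X.] O move#5: (3,1):+0/OO/XX/OX/XO*
[OO/XX/OX/XO] end (terminal +0, X#6); searched ../../OX/X. to 5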